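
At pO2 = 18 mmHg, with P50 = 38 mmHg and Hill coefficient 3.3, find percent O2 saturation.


Y = pO2^n / (P50^n + pO2^n)
Y = 18^3.3 / (38^3.3 + 18^3.3)
Y = 7.83%

7.83%


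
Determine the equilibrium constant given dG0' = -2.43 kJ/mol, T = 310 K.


Keq = exp(-dG0 * 1000 / (R * T))
Keq = exp(-(-2.43) * 1000 / (8.314 * 310))
Keq = 2.5672

2.5672


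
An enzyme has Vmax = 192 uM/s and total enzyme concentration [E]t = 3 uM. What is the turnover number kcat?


kcat = Vmax / [E]t
kcat = 192 / 3
kcat = 64.0 s^-1

64.0 s^-1


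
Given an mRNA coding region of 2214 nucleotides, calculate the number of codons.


codons = nucleotides / 3
codons = 2214 / 3 = 738

738


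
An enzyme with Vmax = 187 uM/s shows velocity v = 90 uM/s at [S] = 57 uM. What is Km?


Km = [S] * (Vmax - v) / v
Km = 57 * (187 - 90) / 90
Km = 61.4333 uM

61.4333 uM


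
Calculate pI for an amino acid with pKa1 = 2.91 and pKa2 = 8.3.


pI = (pKa1 + pKa2) / 2
pI = (2.91 + 8.3) / 2
pI = 5.605

5.605


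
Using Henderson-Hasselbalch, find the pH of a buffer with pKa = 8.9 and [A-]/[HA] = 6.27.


pH = pKa + log10([A-]/[HA])
pH = 8.9 + log10(6.27)
pH = 9.6973

9.6973


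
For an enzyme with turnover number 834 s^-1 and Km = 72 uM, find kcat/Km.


Catalytic efficiency = kcat / Km
= 834 / 72
= 11.5833 uM^-1*s^-1

11.5833 uM^-1*s^-1


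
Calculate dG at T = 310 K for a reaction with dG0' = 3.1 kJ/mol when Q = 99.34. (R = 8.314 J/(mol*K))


dG = dG0' + RT * ln(Q) / 1000
dG = 3.1 + 8.314 * 310 * ln(99.34) / 1000
dG = 14.952 kJ/mol

14.952 kJ/mol


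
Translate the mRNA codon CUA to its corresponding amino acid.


Standard genetic code lookup.
Codon CUA -> Leu

Leu


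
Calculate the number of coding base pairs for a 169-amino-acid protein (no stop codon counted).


Each amino acid = 1 codon = 3 bp
bp = 169 * 3 = 507 bp

507 bp


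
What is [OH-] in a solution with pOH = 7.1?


[OH-] = 10^(-pOH)
[OH-] = 10^(-7.1)
[OH-] = 7.943e-08 M

7.943e-08 M


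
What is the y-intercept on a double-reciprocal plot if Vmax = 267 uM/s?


y-intercept = 1/Vmax
= 1/267
= 0.0037 s/uM

0.0037 s/uM


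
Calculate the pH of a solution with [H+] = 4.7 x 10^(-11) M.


pH = -log10([H+])
pH = -log10(4.7 x 10^(-11))
pH = 10.3279

10.3279


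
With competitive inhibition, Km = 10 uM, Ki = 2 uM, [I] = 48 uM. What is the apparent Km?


Km_app = Km * (1 + [I]/Ki)
Km_app = 10 * (1 + 48/2)
Km_app = 250.0 uM

250.0 uM


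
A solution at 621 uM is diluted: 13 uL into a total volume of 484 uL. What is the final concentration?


C2 = C1 * V1 / V2
C2 = 621 * 13 / 484
C2 = 16.6798 uM

16.6798 uM


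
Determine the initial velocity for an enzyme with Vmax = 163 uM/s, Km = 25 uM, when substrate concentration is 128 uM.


v = Vmax * [S] / (Km + [S])
v = 163 * 128 / (25 + 128)
v = 136.366 uM/s

136.366 uM/s


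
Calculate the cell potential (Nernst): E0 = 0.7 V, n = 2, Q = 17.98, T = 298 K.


E = E0 - (RT/nF) * ln(Q)
E = 0.7 - (8.314 * 298 / (2 * 96485)) * ln(17.98)
E = 0.6629 V

0.6629 V


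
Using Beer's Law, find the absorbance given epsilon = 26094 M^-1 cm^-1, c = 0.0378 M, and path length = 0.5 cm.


A = epsilon * c * l
A = 26094 * 0.0378 * 0.5
A = 493.1766

493.1766


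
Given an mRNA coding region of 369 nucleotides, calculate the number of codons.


codons = nucleotides / 3
codons = 369 / 3 = 123

123


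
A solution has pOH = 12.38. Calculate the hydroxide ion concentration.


[OH-] = 10^(-pOH)
[OH-] = 10^(-12.38)
[OH-] = 4.169e-13 M

4.169e-13 M


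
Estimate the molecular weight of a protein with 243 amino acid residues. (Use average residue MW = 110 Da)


MW = n_residues * 110 Da
MW = 243 * 110
MW = 26730 Da

26730 Da


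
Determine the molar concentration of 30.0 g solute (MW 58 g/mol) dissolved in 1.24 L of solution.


C = (mass / MW) / volume
C = (30.0 / 58) / 1.24
C = 0.4171 M

0.4171 M


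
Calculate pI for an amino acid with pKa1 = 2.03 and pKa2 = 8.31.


pI = (pKa1 + pKa2) / 2
pI = (2.03 + 8.31) / 2
pI = 5.17

5.17


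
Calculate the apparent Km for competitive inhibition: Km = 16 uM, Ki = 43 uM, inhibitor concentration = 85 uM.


Km_app = Km * (1 + [I]/Ki)
Km_app = 16 * (1 + 85/43)
Km_app = 47.6279 uM

47.6279 uM


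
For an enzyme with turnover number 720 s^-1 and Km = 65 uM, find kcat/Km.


Catalytic efficiency = kcat / Km
= 720 / 65
= 11.0769 uM^-1*s^-1

11.0769 uM^-1*s^-1


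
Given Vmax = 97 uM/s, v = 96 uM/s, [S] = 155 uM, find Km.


Km = [S] * (Vmax - v) / v
Km = 155 * (97 - 96) / 96
Km = 1.6146 uM

1.6146 uM


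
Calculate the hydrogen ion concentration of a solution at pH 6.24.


[H+] = 10^(-pH)
[H+] = 10^(-6.24)
[H+] = 5.754e-07 M

5.754e-07 M


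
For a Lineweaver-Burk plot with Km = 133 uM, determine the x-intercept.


x-intercept = -1/Km
= -1/133
= -0.0075 1/uM

-0.0075 1/uM


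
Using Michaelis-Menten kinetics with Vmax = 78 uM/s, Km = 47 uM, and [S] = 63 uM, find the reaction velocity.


v = Vmax * [S] / (Km + [S])
v = 78 * 63 / (47 + 63)
v = 44.6727 uM/s

44.6727 uM/s


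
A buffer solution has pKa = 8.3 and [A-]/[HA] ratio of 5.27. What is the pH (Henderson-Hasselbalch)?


pH = pKa + log10([A-]/[HA])
pH = 8.3 + log10(5.27)
pH = 9.0218

9.0218


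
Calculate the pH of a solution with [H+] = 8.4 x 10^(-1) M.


pH = -log10([H+])
pH = -log10(8.4 x 10^(-1))
pH = 0.0757

0.0757


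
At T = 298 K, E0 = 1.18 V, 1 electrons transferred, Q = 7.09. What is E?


E = E0 - (RT/nF) * ln(Q)
E = 1.18 - (8.314 * 298 / (1 * 96485)) * ln(7.09)
E = 1.1297 V

1.1297 V


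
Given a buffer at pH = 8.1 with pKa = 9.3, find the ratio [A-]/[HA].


[A-]/[HA] = 10^(pH - pKa)
= 10^(8.1 - 9.3)
= 0.0631

0.0631


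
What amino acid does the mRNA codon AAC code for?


Standard genetic code lookup.
Codon AAC -> Asn

Asn


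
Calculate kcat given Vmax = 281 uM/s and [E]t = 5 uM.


kcat = Vmax / [E]t
kcat = 281 / 5
kcat = 56.2 s^-1

56.2 s^-1


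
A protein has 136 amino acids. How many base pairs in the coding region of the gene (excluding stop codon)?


Each amino acid = 1 codon = 3 bp
bp = 136 * 3 = 408 bp

408 bp


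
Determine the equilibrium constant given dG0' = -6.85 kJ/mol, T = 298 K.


Keq = exp(-dG0 * 1000 / (R * T))
Keq = exp(-(-6.85) * 1000 / (8.314 * 298))
Keq = 15.8759

15.8759


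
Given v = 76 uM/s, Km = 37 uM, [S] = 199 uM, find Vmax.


Vmax = v * (Km + [S]) / [S]
Vmax = 76 * (37 + 199) / 199
Vmax = 90.1307 uM/s

90.1307 uM/s


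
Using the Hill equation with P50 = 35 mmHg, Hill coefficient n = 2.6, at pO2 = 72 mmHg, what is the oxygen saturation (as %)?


Y = pO2^n / (P50^n + pO2^n)
Y = 72^2.6 / (35^2.6 + 72^2.6)
Y = 86.71%

86.71%


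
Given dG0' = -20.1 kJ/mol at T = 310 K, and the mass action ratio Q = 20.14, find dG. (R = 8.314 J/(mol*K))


dG = dG0' + RT * ln(Q) / 1000
dG = -20.1 + 8.314 * 310 * ln(20.14) / 1000
dG = -12.361 kJ/mol

-12.361 kJ/mol


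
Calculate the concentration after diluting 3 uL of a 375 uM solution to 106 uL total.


C2 = C1 * V1 / V2
C2 = 375 * 3 / 106
C2 = 10.6132 uM

10.6132 uM


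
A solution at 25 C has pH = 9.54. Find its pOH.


pOH = 14 - pH
pOH = 14 - 9.54
pOH = 4.46

4.46


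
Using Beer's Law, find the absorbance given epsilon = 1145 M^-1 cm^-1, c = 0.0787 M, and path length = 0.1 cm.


A = epsilon * c * l
A = 1145 * 0.0787 * 0.1
A = 9.0112

9.0112


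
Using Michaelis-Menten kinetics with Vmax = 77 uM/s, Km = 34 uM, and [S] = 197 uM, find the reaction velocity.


v = Vmax * [S] / (Km + [S])
v = 77 * 197 / (34 + 197)
v = 65.6667 uM/s

65.6667 uM/s


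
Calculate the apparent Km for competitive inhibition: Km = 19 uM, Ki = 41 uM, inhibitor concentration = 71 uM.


Km_app = Km * (1 + [I]/Ki)
Km_app = 19 * (1 + 71/41)
Km_app = 51.9024 uM

51.9024 uM


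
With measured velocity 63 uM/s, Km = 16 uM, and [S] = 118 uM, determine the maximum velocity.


Vmax = v * (Km + [S]) / [S]
Vmax = 63 * (16 + 118) / 118
Vmax = 71.5424 uM/s

71.5424 uM/s


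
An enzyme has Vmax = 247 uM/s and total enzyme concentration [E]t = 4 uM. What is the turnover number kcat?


kcat = Vmax / [E]t
kcat = 247 / 4
kcat = 61.75 s^-1

61.75 s^-1


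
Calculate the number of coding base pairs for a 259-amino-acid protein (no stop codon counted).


Each amino acid = 1 codon = 3 bp
bp = 259 * 3 = 777 bp

777 bp


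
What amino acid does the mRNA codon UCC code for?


Standard genetic code lookup.
Codon UCC -> Ser

Ser


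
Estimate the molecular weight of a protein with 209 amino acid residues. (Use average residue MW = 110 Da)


MW = n_residues * 110 Da
MW = 209 * 110
MW = 22990 Da

22990 Da


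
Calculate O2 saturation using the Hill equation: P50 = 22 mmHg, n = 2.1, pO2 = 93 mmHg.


Y = pO2^n / (P50^n + pO2^n)
Y = 93^2.1 / (22^2.1 + 93^2.1)
Y = 95.38%

95.38%


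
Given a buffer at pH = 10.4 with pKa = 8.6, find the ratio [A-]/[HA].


[A-]/[HA] = 10^(pH - pKa)
= 10^(10.4 - 8.6)
= 63.0957

63.0957


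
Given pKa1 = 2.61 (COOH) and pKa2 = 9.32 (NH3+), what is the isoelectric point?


pI = (pKa1 + pKa2) / 2
pI = (2.61 + 9.32) / 2
pI = 5.965

5.965


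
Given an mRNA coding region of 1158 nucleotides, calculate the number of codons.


codons = nucleotides / 3
codons = 1158 / 3 = 386

386


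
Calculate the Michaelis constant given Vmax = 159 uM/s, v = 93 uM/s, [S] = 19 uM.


Km = [S] * (Vmax - v) / v
Km = 19 * (159 - 93) / 93
Km = 13.4839 uM

13.4839 uM


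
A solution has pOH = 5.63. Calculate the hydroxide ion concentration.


[OH-] = 10^(-pOH)
[OH-] = 10^(-5.63)
[OH-] = 2.344e-06 M

2.344e-06 M


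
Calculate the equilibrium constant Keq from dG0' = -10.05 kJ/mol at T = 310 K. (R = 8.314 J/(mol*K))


Keq = exp(-dG0 * 1000 / (R * T))
Keq = exp(-(-10.05) * 1000 / (8.314 * 310))
Keq = 49.3713

49.3713


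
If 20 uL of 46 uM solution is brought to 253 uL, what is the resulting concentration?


C2 = C1 * V1 / V2
C2 = 46 * 20 / 253
C2 = 3.6364 uM

3.6364 uM


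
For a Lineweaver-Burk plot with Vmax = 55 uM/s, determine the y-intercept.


y-intercept = 1/Vmax
= 1/55
= 0.0182 s/uM

0.0182 s/uM


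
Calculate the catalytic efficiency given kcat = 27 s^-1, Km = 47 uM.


Catalytic efficiency = kcat / Km
= 27 / 47
= 0.5745 uM^-1*s^-1

0.5745 uM^-1*s^-1


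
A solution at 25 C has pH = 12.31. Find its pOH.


pOH = 14 - pH
pOH = 14 - 12.31
pOH = 1.69

1.69


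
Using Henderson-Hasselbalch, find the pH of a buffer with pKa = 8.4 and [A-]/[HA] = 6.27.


pH = pKa + log10([A-]/[HA])
pH = 8.4 + log10(6.27)
pH = 9.1973

9.1973


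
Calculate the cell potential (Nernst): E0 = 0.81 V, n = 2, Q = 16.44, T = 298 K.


E = E0 - (RT/nF) * ln(Q)
E = 0.81 - (8.314 * 298 / (2 * 96485)) * ln(16.44)
E = 0.7741 V

0.7741 V


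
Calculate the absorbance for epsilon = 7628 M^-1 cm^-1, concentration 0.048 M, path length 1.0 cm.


A = epsilon * c * l
A = 7628 * 0.048 * 1.0
A = 366.144

366.144


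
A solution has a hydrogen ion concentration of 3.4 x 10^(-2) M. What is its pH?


pH = -log10([H+])
pH = -log10(3.4 x 10^(-2))
pH = 1.4685

1.4685


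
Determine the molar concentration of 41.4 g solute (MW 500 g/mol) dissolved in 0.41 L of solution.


C = (mass / MW) / volume
C = (41.4 / 500) / 0.41
C = 0.202 M

0.202 M


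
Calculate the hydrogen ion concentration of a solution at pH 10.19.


[H+] = 10^(-pH)
[H+] = 10^(-10.19)
[H+] = 6.457e-11 M

6.457e-11 M


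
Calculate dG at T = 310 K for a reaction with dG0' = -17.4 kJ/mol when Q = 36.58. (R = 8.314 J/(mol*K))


dG = dG0' + RT * ln(Q) / 1000
dG = -17.4 + 8.314 * 310 * ln(36.58) / 1000
dG = -8.1229 kJ/mol

-8.1229 kJ/mol


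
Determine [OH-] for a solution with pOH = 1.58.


[OH-] = 10^(-pOH)
[OH-] = 10^(-1.58)
[OH-] = 0.0263 M

0.0263 M


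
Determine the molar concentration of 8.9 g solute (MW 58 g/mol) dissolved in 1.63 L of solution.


C = (mass / MW) / volume
C = (8.9 / 58) / 1.63
C = 0.0941 M

0.0941 M


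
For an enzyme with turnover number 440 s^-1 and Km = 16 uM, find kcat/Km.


Catalytic efficiency = kcat / Km
= 440 / 16
= 27.5 uM^-1*s^-1

27.5 uM^-1*s^-1


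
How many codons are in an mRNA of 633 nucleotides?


codons = nucleotides / 3
codons = 633 / 3 = 211

211


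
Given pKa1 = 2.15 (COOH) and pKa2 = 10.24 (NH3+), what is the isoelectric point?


pI = (pKa1 + pKa2) / 2
pI = (2.15 + 10.24) / 2
pI = 6.195

6.195


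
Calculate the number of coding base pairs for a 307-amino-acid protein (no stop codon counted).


Each amino acid = 1 codon = 3 bp
bp = 307 * 3 = 921 bp

921 bp


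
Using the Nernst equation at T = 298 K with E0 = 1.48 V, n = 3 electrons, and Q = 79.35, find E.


E = E0 - (RT/nF) * ln(Q)
E = 1.48 - (8.314 * 298 / (3 * 96485)) * ln(79.35)
E = 1.4426 V

1.4426 V


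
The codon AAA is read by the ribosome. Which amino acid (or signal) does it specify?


Standard genetic code lookup.
Codon AAA -> Lys

Lys


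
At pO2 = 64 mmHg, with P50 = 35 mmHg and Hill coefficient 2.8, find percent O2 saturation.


Y = pO2^n / (P50^n + pO2^n)
Y = 64^2.8 / (35^2.8 + 64^2.8)
Y = 84.42%

84.42%


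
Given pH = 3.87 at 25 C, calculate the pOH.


pOH = 14 - pH
pOH = 14 - 3.87
pOH = 10.13

10.13


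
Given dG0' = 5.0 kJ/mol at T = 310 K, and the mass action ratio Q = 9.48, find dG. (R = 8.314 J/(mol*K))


dG = dG0' + RT * ln(Q) / 1000
dG = 5.0 + 8.314 * 310 * ln(9.48) / 1000
dG = 10.7969 kJ/mol

10.7969 kJ/mol


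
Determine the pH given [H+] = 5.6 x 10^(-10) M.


pH = -log10([H+])
pH = -log10(5.6 x 10^(-10))
pH = 9.2518

9.2518


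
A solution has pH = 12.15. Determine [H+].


[H+] = 10^(-pH)
[H+] = 10^(-12.15)
[H+] = 7.079e-13 M

7.079e-13 M


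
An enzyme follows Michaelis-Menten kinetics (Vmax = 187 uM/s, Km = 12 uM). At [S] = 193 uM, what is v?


v = Vmax * [S] / (Km + [S])
v = 187 * 193 / (12 + 193)
v = 176.0537 uM/s

176.0537 uM/s


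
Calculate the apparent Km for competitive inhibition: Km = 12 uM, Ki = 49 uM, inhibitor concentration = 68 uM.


Km_app = Km * (1 + [I]/Ki)
Km_app = 12 * (1 + 68/49)
Km_app = 28.6531 uM

28.6531 uM


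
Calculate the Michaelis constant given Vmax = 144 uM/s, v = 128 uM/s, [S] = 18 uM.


Km = [S] * (Vmax - v) / v
Km = 18 * (144 - 128) / 128
Km = 2.25 uM

2.25 uM


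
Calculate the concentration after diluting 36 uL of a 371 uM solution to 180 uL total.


C2 = C1 * V1 / V2
C2 = 371 * 36 / 180
C2 = 74.2 uM

74.2 uM


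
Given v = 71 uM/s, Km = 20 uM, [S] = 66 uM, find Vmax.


Vmax = v * (Km + [S]) / [S]
Vmax = 71 * (20 + 66) / 66
Vmax = 92.5152 uM/s

92.5152 uM/s


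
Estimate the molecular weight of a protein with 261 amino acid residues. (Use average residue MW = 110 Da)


MW = n_residues * 110 Da
MW = 261 * 110
MW = 28710 Da

28710 Da


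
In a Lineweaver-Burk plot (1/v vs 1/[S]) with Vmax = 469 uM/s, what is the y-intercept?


y-intercept = 1/Vmax
= 1/469
= 0.0021 s/uM

0.0021 s/uM


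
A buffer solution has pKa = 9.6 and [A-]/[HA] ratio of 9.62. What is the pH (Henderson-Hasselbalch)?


pH = pKa + log10([A-]/[HA])
pH = 9.6 + log10(9.62)
pH = 10.5832

10.5832


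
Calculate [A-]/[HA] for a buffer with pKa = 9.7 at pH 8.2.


[A-]/[HA] = 10^(pH - pKa)
= 10^(8.2 - 9.7)
= 0.0316

0.0316


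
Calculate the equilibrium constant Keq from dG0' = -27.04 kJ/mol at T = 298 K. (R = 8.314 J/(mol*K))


Keq = exp(-dG0 * 1000 / (R * T))
Keq = exp(-(-27.04) * 1000 / (8.314 * 298))
Keq = 54935.2708

54935.2708


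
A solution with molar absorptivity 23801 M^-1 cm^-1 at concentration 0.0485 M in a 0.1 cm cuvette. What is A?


A = epsilon * c * l
A = 23801 * 0.0485 * 0.1
A = 115.4349

115.4349


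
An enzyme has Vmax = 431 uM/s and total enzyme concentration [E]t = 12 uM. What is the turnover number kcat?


kcat = Vmax / [E]t
kcat = 431 / 12
kcat = 35.9167 s^-1

35.9167 s^-1


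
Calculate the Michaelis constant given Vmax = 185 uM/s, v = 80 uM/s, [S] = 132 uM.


Km = [S] * (Vmax - v) / v
Km = 132 * (185 - 80) / 80
Km = 173.25 uM

173.25 uM


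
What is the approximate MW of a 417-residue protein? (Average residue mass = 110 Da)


MW = n_residues * 110 Da
MW = 417 * 110
MW = 45870 Da

45870 Da


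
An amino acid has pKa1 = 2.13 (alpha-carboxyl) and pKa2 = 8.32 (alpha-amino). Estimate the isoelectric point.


pI = (pKa1 + pKa2) / 2
pI = (2.13 + 8.32) / 2
pI = 5.225

5.225


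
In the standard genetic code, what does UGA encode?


Standard genetic code lookup.
Codon UGA -> Stop

Stop


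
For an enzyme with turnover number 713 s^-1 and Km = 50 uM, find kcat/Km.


Catalytic efficiency = kcat / Km
= 713 / 50
= 14.26 uM^-1*s^-1

14.26 uM^-1*s^-1


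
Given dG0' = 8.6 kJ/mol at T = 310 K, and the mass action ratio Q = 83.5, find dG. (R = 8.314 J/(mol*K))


dG = dG0' + RT * ln(Q) / 1000
dG = 8.6 + 8.314 * 310 * ln(83.5) / 1000
dG = 20.0043 kJ/mol

20.0043 kJ/mol


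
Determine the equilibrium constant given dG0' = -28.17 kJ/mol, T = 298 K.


Keq = exp(-dG0 * 1000 / (R * T))
Keq = exp(-(-28.17) * 1000 / (8.314 * 298))
Keq = 86682.09

86682.09


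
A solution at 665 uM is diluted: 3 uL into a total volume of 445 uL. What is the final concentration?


C2 = C1 * V1 / V2
C2 = 665 * 3 / 445
C2 = 4.4831 uM

4.4831 uM


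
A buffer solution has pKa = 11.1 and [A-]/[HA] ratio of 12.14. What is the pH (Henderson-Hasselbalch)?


pH = pKa + log10([A-]/[HA])
pH = 11.1 + log10(12.14)
pH = 12.1842

12.1842


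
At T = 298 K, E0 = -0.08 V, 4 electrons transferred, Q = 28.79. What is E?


E = E0 - (RT/nF) * ln(Q)
E = -0.08 - (8.314 * 298 / (4 * 96485)) * ln(28.79)
E = -0.1016 V

-0.1016 V


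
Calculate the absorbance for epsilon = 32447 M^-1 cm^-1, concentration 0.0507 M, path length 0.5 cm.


A = epsilon * c * l
A = 32447 * 0.0507 * 0.5
A = 822.5315

822.5315


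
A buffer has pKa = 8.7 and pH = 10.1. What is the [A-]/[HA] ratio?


[A-]/[HA] = 10^(pH - pKa)
= 10^(10.1 - 8.7)
= 25.1189

25.1189


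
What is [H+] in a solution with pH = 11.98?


[H+] = 10^(-pH)
[H+] = 10^(-11.98)
[H+] = 1.047e-12 M

1.047e-12 M


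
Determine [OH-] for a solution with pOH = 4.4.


[OH-] = 10^(-pOH)
[OH-] = 10^(-4.4)
[OH-] = 3.981e-05 M

3.981e-05 M


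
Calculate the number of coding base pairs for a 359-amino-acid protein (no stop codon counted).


Each amino acid = 1 codon = 3 bp
bp = 359 * 3 = 1077 bp

1077 bp


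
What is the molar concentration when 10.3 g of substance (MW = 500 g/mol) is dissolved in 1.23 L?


C = (mass / MW) / volume
C = (10.3 / 500) / 1.23
C = 0.0167 M

0.0167 M


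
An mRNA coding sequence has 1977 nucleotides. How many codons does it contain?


codons = nucleotides / 3
codons = 1977 / 3 = 659

659


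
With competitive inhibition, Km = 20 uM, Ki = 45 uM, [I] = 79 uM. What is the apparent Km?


Km_app = Km * (1 + [I]/Ki)
Km_app = 20 * (1 + 79/45)
Km_app = 55.1111 uM

55.1111 uM


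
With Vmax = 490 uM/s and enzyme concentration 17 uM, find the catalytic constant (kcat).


kcat = Vmax / [E]t
kcat = 490 / 17
kcat = 28.8235 s^-1

28.8235 s^-1


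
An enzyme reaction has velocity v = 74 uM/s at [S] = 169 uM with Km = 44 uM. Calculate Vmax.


Vmax = v * (Km + [S]) / [S]
Vmax = 74 * (44 + 169) / 169
Vmax = 93.2663 uM/s

93.2663 uM/s


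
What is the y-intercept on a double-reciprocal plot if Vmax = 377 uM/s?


y-intercept = 1/Vmax
= 1/377
= 0.0027 s/uM

0.0027 s/uM


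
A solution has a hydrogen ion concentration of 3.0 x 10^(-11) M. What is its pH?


pH = -log10([H+])
pH = -log10(3.0 x 10^(-11))
pH = 10.5229

10.5229


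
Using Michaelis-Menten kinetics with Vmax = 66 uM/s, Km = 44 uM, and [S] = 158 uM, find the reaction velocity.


v = Vmax * [S] / (Km + [S])
v = 66 * 158 / (44 + 158)
v = 51.6238 uM/s

51.6238 uM/s


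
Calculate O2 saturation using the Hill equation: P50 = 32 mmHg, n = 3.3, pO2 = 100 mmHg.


Y = pO2^n / (P50^n + pO2^n)
Y = 100^3.3 / (32^3.3 + 100^3.3)
Y = 97.72%

97.72%


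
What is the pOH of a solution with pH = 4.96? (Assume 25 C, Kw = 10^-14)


pOH = 14 - pH
pOH = 14 - 4.96
pOH = 9.04

9.04


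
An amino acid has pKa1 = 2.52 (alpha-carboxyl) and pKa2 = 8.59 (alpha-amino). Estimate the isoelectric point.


pI = (pKa1 + pKa2) / 2
pI = (2.52 + 8.59) / 2
pI = 5.555

5.555


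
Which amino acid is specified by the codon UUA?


Standard genetic code lookup.
Codon UUA -> Leu

Leu


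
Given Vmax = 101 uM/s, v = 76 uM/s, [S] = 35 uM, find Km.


Km = [S] * (Vmax - v) / v
Km = 35 * (101 - 76) / 76
Km = 11.5132 uM

11.5132 uM


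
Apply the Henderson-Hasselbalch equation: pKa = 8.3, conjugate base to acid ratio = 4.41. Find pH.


pH = pKa + log10([A-]/[HA])
pH = 8.3 + log10(4.41)
pH = 8.9444

8.9444


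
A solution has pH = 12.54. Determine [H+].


[H+] = 10^(-pH)
[H+] = 10^(-12.54)
[H+] = 2.884e-13 M

2.884e-13 M


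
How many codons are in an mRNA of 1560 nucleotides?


codons = nucleotides / 3
codons = 1560 / 3 = 520

520


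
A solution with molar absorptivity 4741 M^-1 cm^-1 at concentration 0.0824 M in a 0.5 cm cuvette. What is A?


A = epsilon * c * l
A = 4741 * 0.0824 * 0.5
A = 195.3292

195.3292


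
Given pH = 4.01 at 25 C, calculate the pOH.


pOH = 14 - pH
pOH = 14 - 4.01
pOH = 9.99

9.99


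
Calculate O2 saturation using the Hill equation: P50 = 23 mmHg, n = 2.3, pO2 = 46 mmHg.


Y = pO2^n / (P50^n + pO2^n)
Y = 46^2.3 / (23^2.3 + 46^2.3)
Y = 83.12%

83.12%


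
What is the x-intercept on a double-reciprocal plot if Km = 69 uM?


x-intercept = -1/Km
= -1/69
= -0.0145 1/uM

-0.0145 1/uM


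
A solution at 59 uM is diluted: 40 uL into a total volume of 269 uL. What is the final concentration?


C2 = C1 * V1 / V2
C2 = 59 * 40 / 269
C2 = 8.7732 uM

8.7732 uM


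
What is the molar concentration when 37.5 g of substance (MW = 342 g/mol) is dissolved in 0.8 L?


C = (mass / MW) / volume
C = (37.5 / 342) / 0.8
C = 0.1371 M

0.1371 M


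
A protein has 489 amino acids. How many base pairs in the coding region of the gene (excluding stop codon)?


Each amino acid = 1 codon = 3 bp
bp = 489 * 3 = 1467 bp

1467 bp


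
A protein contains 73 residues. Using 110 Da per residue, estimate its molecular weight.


MW = n_residues * 110 Da
MW = 73 * 110
MW = 8030 Da

8030 Da


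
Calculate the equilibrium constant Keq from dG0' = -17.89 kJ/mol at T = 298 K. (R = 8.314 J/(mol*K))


Keq = exp(-dG0 * 1000 / (R * T))
Keq = exp(-(-17.89) * 1000 / (8.314 * 298))
Keq = 1367.554

1367.554


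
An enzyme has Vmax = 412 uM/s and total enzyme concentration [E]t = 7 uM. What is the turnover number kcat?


kcat = Vmax / [E]t
kcat = 412 / 7
kcat = 58.8571 s^-1

58.8571 s^-1


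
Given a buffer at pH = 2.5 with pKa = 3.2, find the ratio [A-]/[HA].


[A-]/[HA] = 10^(pH - pKa)
= 10^(2.5 - 3.2)
= 0.1995

0.1995


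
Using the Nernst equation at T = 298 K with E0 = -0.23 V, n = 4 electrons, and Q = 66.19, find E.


E = E0 - (RT/nF) * ln(Q)
E = -0.23 - (8.314 * 298 / (4 * 96485)) * ln(66.19)
E = -0.2569 V

-0.2569 V


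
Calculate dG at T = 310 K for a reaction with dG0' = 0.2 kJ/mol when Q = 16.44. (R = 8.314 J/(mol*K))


dG = dG0' + RT * ln(Q) / 1000
dG = 0.2 + 8.314 * 310 * ln(16.44) / 1000
dG = 7.4158 kJ/mol

7.4158 kJ/mol


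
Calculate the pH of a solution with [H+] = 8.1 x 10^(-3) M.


pH = -log10([H+])
pH = -log10(8.1 x 10^(-3))
pH = 2.0915

2.0915


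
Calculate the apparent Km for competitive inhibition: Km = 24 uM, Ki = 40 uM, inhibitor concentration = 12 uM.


Km_app = Km * (1 + [I]/Ki)
Km_app = 24 * (1 + 12/40)
Km_app = 31.2 uM

31.2 uM


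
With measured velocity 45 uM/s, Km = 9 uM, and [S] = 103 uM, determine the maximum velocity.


Vmax = v * (Km + [S]) / [S]
Vmax = 45 * (9 + 103) / 103
Vmax = 48.932 uM/s

48.932 uM/s


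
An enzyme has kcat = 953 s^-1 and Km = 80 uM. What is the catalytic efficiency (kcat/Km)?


Catalytic efficiency = kcat / Km
= 953 / 80
= 11.9125 uM^-1*s^-1

11.9125 uM^-1*s^-1


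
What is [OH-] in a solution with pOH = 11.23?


[OH-] = 10^(-pOH)
[OH-] = 10^(-11.23)
[OH-] = 5.888e-12 M

5.888e-12 M


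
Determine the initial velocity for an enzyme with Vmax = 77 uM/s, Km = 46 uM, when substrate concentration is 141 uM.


v = Vmax * [S] / (Km + [S])
v = 77 * 141 / (46 + 141)
v = 58.0588 uM/s

58.0588 uM/s


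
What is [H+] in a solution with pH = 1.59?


[H+] = 10^(-pH)
[H+] = 10^(-1.59)
[H+] = 0.0257 M

0.0257 M


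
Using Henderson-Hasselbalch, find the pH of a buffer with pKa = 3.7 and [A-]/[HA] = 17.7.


pH = pKa + log10([A-]/[HA])
pH = 3.7 + log10(17.7)
pH = 4.948

4.948


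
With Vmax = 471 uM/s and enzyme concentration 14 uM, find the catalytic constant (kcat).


kcat = Vmax / [E]t
kcat = 471 / 14
kcat = 33.6429 s^-1

33.6429 s^-1


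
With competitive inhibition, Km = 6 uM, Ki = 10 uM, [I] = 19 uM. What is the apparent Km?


Km_app = Km * (1 + [I]/Ki)
Km_app = 6 * (1 + 19/10)
Km_app = 17.4 uM

17.4 uM


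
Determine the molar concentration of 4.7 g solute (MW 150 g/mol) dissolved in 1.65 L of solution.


C = (mass / MW) / volume
C = (4.7 / 150) / 1.65
C = 0.019 M

0.019 M


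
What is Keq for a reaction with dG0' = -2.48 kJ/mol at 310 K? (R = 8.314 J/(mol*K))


Keq = exp(-dG0 * 1000 / (R * T))
Keq = exp(-(-2.48) * 1000 / (8.314 * 310))
Keq = 2.6175

2.6175


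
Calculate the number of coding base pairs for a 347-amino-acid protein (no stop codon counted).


Each amino acid = 1 codon = 3 bp
bp = 347 * 3 = 1041 bp

1041 bp


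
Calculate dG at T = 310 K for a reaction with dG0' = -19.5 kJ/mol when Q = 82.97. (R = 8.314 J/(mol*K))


dG = dG0' + RT * ln(Q) / 1000
dG = -19.5 + 8.314 * 310 * ln(82.97) / 1000
dG = -8.1121 kJ/mol

-8.1121 kJ/mol


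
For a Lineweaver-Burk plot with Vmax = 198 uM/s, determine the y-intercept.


y-intercept = 1/Vmax
= 1/198
= 0.0051 s/uM

0.0051 s/uM


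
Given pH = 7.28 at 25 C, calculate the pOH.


pOH = 14 - pH
pOH = 14 - 7.28
pOH = 6.72

6.72


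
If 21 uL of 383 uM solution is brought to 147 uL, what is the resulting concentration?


C2 = C1 * V1 / V2
C2 = 383 * 21 / 147
C2 = 54.7143 uM

54.7143 uM


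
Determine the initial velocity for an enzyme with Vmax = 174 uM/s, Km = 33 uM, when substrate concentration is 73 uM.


v = Vmax * [S] / (Km + [S])
v = 174 * 73 / (33 + 73)
v = 119.8302 uM/s

119.8302 uM/s


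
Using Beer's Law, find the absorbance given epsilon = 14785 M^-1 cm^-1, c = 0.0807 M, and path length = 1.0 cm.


A = epsilon * c * l
A = 14785 * 0.0807 * 1.0
A = 1193.1495

1193.1495


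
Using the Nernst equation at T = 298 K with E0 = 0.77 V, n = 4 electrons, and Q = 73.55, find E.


E = E0 - (RT/nF) * ln(Q)
E = 0.77 - (8.314 * 298 / (4 * 96485)) * ln(73.55)
E = 0.7424 V

0.7424 V


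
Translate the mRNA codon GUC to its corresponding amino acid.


Standard genetic code lookup.
Codon GUC -> Val

Val


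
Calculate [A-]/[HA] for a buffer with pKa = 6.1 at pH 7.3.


[A-]/[HA] = 10^(pH - pKa)
= 10^(7.3 - 6.1)
= 15.8489

15.8489


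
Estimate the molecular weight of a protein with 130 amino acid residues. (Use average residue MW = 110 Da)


MW = n_residues * 110 Da
MW = 130 * 110
MW = 14300 Da

14300 Da


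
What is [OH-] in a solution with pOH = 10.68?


[OH-] = 10^(-pOH)
[OH-] = 10^(-10.68)
[OH-] = 2.089e-11 M

2.089e-11 M


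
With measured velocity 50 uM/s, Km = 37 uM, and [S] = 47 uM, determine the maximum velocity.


Vmax = v * (Km + [S]) / [S]
Vmax = 50 * (37 + 47) / 47
Vmax = 89.3617 uM/s

89.3617 uM/s


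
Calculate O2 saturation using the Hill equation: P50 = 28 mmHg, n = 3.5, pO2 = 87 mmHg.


Y = pO2^n / (P50^n + pO2^n)
Y = 87^3.5 / (28^3.5 + 87^3.5)
Y = 98.14%

98.14%


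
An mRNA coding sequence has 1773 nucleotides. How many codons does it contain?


codons = nucleotides / 3
codons = 1773 / 3 = 591

591


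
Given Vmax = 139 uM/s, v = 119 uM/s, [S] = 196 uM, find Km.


Km = [S] * (Vmax - v) / v
Km = 196 * (139 - 119) / 119
Km = 32.9412 uM

32.9412 uM


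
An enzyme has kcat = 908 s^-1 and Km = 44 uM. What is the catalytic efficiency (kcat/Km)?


Catalytic efficiency = kcat / Km
= 908 / 44
= 20.6364 uM^-1*s^-1

20.6364 uM^-1*s^-1


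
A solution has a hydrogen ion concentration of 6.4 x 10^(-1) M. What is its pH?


pH = -log10([H+])
pH = -log10(6.4 x 10^(-1))
pH = 0.1938

0.1938


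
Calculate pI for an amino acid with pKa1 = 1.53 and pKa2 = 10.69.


pI = (pKa1 + pKa2) / 2
pI = (1.53 + 10.69) / 2
pI = 6.11

6.11


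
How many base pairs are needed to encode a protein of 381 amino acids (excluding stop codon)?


Each amino acid = 1 codon = 3 bp
bp = 381 * 3 = 1143 bp

1143 bp


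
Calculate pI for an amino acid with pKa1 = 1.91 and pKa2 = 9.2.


pI = (pKa1 + pKa2) / 2
pI = (1.91 + 9.2) / 2
pI = 5.555

5.555


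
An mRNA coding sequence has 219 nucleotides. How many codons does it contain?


codons = nucleotides / 3
codons = 219 / 3 = 73

73


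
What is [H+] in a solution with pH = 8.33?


[H+] = 10^(-pH)
[H+] = 10^(-8.33)
[H+] = 4.677e-09 M

4.677e-09 M


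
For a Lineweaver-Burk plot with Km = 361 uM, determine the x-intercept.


x-intercept = -1/Km
= -1/361
= -0.0028 1/uM

-0.0028 1/uM


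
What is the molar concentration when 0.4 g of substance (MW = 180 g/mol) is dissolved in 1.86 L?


C = (mass / MW) / volume
C = (0.4 / 180) / 1.86
C = 0.0012 M

0.0012 M


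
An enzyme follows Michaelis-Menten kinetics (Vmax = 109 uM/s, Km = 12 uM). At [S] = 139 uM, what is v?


v = Vmax * [S] / (Km + [S])
v = 109 * 139 / (12 + 139)
v = 100.3377 uM/s

100.3377 uM/s


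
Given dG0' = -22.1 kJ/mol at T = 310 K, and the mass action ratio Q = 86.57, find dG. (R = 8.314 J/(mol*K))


dG = dG0' + RT * ln(Q) / 1000
dG = -22.1 + 8.314 * 310 * ln(86.57) / 1000
dG = -10.6026 kJ/mol

-10.6026 kJ/mol


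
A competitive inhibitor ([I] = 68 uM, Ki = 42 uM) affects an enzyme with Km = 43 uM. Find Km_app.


Km_app = Km * (1 + [I]/Ki)
Km_app = 43 * (1 + 68/42)
Km_app = 112.619 uM

112.619 uM


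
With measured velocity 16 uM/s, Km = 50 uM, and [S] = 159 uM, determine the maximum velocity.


Vmax = v * (Km + [S]) / [S]
Vmax = 16 * (50 + 159) / 159
Vmax = 21.0314 uM/s

21.0314 uM/s


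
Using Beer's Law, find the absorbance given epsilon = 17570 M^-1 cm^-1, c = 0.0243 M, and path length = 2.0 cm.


A = epsilon * c * l
A = 17570 * 0.0243 * 2.0
A = 853.902

853.902


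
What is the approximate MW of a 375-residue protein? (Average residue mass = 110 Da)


MW = n_residues * 110 Da
MW = 375 * 110
MW = 41250 Da

41250 Da


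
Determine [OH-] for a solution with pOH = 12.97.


[OH-] = 10^(-pOH)
[OH-] = 10^(-12.97)
[OH-] = 1.072e-13 M

1.072e-13 M


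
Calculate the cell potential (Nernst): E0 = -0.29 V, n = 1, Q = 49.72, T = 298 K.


E = E0 - (RT/nF) * ln(Q)
E = -0.29 - (8.314 * 298 / (1 * 96485)) * ln(49.72)
E = -0.3903 V

-0.3903 V


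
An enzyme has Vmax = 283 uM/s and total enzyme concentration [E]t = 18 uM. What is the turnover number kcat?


kcat = Vmax / [E]t
kcat = 283 / 18
kcat = 15.7222 s^-1

15.7222 s^-1


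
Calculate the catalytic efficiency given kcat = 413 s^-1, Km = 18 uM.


Catalytic efficiency = kcat / Km
= 413 / 18
= 22.9444 uM^-1*s^-1

22.9444 uM^-1*s^-1


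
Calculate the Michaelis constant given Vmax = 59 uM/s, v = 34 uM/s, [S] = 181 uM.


Km = [S] * (Vmax - v) / v
Km = 181 * (59 - 34) / 34
Km = 133.0882 uM

133.0882 uM


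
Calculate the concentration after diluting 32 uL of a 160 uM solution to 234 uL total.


C2 = C1 * V1 / V2
C2 = 160 * 32 / 234
C2 = 21.8803 uM

21.8803 uM


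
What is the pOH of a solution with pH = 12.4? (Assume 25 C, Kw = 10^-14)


pOH = 14 - pH
pOH = 14 - 12.4
pOH = 1.6

1.6


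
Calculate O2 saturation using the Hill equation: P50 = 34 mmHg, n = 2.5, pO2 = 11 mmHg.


Y = pO2^n / (P50^n + pO2^n)
Y = 11^2.5 / (34^2.5 + 11^2.5)
Y = 5.62%

5.62%


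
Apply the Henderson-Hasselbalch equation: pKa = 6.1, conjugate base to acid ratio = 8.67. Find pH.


pH = pKa + log10([A-]/[HA])
pH = 6.1 + log10(8.67)
pH = 7.038

7.038


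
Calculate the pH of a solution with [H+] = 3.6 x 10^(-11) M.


pH = -log10([H+])
pH = -log10(3.6 x 10^(-11))
pH = 10.4437

10.4437


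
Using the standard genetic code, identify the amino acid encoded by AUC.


Standard genetic code lookup.
Codon AUC -> Ile

Ile


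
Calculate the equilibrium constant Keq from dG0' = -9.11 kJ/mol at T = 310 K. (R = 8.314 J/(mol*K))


Keq = exp(-dG0 * 1000 / (R * T))
Keq = exp(-(-9.11) * 1000 / (8.314 * 310))
Keq = 34.2831

34.2831


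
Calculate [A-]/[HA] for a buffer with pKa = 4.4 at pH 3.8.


[A-]/[HA] = 10^(pH - pKa)
= 10^(3.8 - 4.4)
= 0.2512

0.2512


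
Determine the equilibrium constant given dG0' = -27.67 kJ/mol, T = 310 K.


Keq = exp(-dG0 * 1000 / (R * T))
Keq = exp(-(-27.67) * 1000 / (8.314 * 310))
Keq = 45976.0079

45976.0079


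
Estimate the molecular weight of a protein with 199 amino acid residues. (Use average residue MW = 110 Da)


MW = n_residues * 110 Da
MW = 199 * 110
MW = 21890 Da

21890 Da


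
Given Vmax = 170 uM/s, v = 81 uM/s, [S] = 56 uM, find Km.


Km = [S] * (Vmax - v) / v
Km = 56 * (170 - 81) / 81
Km = 61.5309 uM

61.5309 uM


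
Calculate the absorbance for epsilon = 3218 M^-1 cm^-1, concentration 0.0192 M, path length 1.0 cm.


A = epsilon * c * l
A = 3218 * 0.0192 * 1.0
A = 61.7856

61.7856


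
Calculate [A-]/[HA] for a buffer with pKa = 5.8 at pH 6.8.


[A-]/[HA] = 10^(pH - pKa)
= 10^(6.8 - 5.8)
= 10.0

10.0


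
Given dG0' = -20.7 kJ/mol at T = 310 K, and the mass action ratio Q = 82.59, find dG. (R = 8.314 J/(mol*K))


dG = dG0' + RT * ln(Q) / 1000
dG = -20.7 + 8.314 * 310 * ln(82.59) / 1000
dG = -9.3239 kJ/mol

-9.3239 kJ/mol


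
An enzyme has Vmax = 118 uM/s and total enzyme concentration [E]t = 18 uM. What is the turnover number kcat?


kcat = Vmax / [E]t
kcat = 118 / 18
kcat = 6.5556 s^-1

6.5556 s^-1


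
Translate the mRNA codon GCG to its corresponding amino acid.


Standard genetic code lookup.
Codon GCG -> Ala

Ala


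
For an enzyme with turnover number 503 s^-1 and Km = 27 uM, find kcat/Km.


Catalytic efficiency = kcat / Km
= 503 / 27
= 18.6296 uM^-1*s^-1

18.6296 uM^-1*s^-1


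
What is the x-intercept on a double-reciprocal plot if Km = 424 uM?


x-intercept = -1/Km
= -1/424
= -0.0024 1/uM

-0.0024 1/uM


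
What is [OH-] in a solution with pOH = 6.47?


[OH-] = 10^(-pOH)
[OH-] = 10^(-6.47)
[OH-] = 3.388e-07 M

3.388e-07 M


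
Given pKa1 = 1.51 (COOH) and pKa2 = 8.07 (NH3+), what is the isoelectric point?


pI = (pKa1 + pKa2) / 2
pI = (1.51 + 8.07) / 2
pI = 4.79

4.79


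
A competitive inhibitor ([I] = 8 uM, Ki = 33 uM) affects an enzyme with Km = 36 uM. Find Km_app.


Km_app = Km * (1 + [I]/Ki)
Km_app = 36 * (1 + 8/33)
Km_app = 44.7273 uM

44.7273 uM


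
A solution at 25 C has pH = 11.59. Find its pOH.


pOH = 14 - pH
pOH = 14 - 11.59
pOH = 2.41

2.41


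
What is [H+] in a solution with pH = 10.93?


[H+] = 10^(-pH)
[H+] = 10^(-10.93)
[H+] = 1.175e-11 M

1.175e-11 M


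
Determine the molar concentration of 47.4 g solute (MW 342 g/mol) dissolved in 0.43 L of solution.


C = (mass / MW) / volume
C = (47.4 / 342) / 0.43
C = 0.3223 M

0.3223 M


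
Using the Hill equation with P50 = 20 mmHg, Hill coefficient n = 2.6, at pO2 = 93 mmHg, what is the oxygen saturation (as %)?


Y = pO2^n / (P50^n + pO2^n)
Y = 93^2.6 / (20^2.6 + 93^2.6)
Y = 98.19%

98.19%


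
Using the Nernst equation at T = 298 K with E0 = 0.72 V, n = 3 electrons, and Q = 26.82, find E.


E = E0 - (RT/nF) * ln(Q)
E = 0.72 - (8.314 * 298 / (3 * 96485)) * ln(26.82)
E = 0.6918 V

0.6918 V


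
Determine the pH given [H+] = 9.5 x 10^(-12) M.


pH = -log10([H+])
pH = -log10(9.5 x 10^(-12))
pH = 11.0223

11.0223


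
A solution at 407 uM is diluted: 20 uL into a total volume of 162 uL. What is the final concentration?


C2 = C1 * V1 / V2
C2 = 407 * 20 / 162
C2 = 50.2469 uM

50.2469 uM


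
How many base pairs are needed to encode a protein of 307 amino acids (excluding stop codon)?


Each amino acid = 1 codon = 3 bp
bp = 307 * 3 = 921 bp

921 bp


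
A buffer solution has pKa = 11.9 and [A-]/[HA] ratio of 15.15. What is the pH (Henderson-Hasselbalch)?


pH = pKa + log10([A-]/[HA])
pH = 11.9 + log10(15.15)
pH = 13.0804

13.0804


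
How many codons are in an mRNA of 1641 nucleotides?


codons = nucleotides / 3
codons = 1641 / 3 = 547

547


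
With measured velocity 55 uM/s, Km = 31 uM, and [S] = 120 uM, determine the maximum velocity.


Vmax = v * (Km + [S]) / [S]
Vmax = 55 * (31 + 120) / 120
Vmax = 69.2083 uM/s

69.2083 uM/s


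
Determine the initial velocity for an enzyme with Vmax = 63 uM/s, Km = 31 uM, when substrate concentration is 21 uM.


v = Vmax * [S] / (Km + [S])
v = 63 * 21 / (31 + 21)
v = 25.4423 uM/s

25.4423 uM/s


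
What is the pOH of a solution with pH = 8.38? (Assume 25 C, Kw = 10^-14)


pOH = 14 - pH
pOH = 14 - 8.38
pOH = 5.62

5.62


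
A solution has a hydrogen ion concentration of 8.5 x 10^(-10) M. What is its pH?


pH = -log10([H+])
pH = -log10(8.5 x 10^(-10))
pH = 9.0706

9.0706


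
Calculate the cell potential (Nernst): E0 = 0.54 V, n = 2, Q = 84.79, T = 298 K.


E = E0 - (RT/nF) * ln(Q)
E = 0.54 - (8.314 * 298 / (2 * 96485)) * ln(84.79)
E = 0.483 V

0.483 V


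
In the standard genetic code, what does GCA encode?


Standard genetic code lookup.
Codon GCA -> Ala

Ala


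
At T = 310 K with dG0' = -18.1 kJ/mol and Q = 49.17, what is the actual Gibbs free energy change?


dG = dG0' + RT * ln(Q) / 1000
dG = -18.1 + 8.314 * 310 * ln(49.17) / 1000
dG = -8.0605 kJ/mol

-8.0605 kJ/mol


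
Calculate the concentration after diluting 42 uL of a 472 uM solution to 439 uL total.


C2 = C1 * V1 / V2
C2 = 472 * 42 / 439
C2 = 45.1572 uM

45.1572 uM


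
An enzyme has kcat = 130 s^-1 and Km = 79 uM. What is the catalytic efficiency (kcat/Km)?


Catalytic efficiency = kcat / Km
= 130 / 79
= 1.6456 uM^-1*s^-1

1.6456 uM^-1*s^-1


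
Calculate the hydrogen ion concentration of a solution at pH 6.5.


[H+] = 10^(-pH)
[H+] = 10^(-6.5)
[H+] = 3.162e-07 M

3.162e-07 M


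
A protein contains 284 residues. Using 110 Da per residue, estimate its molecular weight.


MW = n_residues * 110 Da
MW = 284 * 110
MW = 31240 Da

31240 Da


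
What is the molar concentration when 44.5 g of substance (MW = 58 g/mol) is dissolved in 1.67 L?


C = (mass / MW) / volume
C = (44.5 / 58) / 1.67
C = 0.4594 M

0.4594 M


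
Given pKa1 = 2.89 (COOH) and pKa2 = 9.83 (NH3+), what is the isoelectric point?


pI = (pKa1 + pKa2) / 2
pI = (2.89 + 9.83) / 2
pI = 6.36

6.36


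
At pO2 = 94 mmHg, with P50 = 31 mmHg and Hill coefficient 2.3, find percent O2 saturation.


Y = pO2^n / (P50^n + pO2^n)
Y = 94^2.3 / (31^2.3 + 94^2.3)
Y = 92.77%

92.77%


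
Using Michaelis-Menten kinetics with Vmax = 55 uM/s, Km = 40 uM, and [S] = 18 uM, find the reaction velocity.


v = Vmax * [S] / (Km + [S])
v = 55 * 18 / (40 + 18)
v = 17.069 uM/s

17.069 uM/s


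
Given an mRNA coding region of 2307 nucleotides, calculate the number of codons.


codons = nucleotides / 3
codons = 2307 / 3 = 769

769
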